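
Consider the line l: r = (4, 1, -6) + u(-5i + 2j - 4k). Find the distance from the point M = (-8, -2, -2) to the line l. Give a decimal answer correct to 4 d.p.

11.7009

Taking (4, 1, -6) on l with direction v = (-5, 2, -4): w = M − (4, 1, -6) = (-12, -3, 4), and w × v = (4, -68, -39).
Distance = |w × v| / |v| = √6161 / √45 ≈ 11.7009.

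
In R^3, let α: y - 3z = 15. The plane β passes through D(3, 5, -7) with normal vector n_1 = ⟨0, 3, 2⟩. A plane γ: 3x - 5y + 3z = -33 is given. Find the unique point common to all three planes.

β: n_1·r = n_1·D gives 3y + 2z = 1.
Solving the 3×3 linear system y - 3z = 15, 3y + 2z = 1, 3x - 5y + 3z = -33 (e.g. by elimination or Cramer's rule, determinant = 33) gives (-2, 3, -4).

(-2, 3, -4)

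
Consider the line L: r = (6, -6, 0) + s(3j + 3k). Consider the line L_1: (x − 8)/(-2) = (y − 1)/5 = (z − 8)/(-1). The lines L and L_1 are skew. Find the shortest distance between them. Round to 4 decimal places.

1.5076

L_1 has direction (-2, 5, -1) through (8, 1, 8).
Common perpendicular direction n = (0, 3, 3) × (-2, 5, -1) = (-18, -6, 6).
With w = (8, 1, 8) − (6, -6, 0) = (2, 7, 8), w · n = -30.
Distance = |w · n| / |n| = |-30| / √396 ≈ 1.5076.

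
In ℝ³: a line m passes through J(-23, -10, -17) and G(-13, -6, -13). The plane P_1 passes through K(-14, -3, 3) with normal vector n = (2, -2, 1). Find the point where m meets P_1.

(-8, -4, -11)

A direction vector for m is G − J = (10, 4, 4).
P_1: n·r = n·K gives 2x - 2y + z = -19.
Substitute r = (-23, -10, -17) + t(10, 4, 4) into the plane: -43 + 16t = -19, so t = 3/2.
Intersection: (-23, -10, -17) + (3/2)·(10, 4, 4) = (-8, -4, -11).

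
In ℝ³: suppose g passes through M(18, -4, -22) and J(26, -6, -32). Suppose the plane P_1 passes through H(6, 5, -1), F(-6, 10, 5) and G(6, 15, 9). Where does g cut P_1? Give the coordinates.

A direction vector for g is J − M = (8, -2, -10).
HF = (-12, 5, 6), HG = (0, 10, 10); a normal to P_1 is HF × HG = (-10, 120, -120).
Using H: P_1 has equation -10x + 120y - 120z = 660.
Substitute r = (18, -4, -22) + t(8, -2, -10) into the plane: 1980 + 880t = 660, so t = -3/2.
Intersection: (18, -4, -22) + (-3/2)·(8, -2, -10) = (6, -1, -7).

(6, -1, -7)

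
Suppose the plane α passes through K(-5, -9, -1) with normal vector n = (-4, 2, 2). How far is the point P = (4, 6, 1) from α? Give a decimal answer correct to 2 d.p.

α: n·r = n·K gives -4x + 2y + 2z = 0.
n·P − d = (-4)·(4) + (2)·(6) + (2)·(1) − 0 = -2; |n| = √24.
Distance = |-2| / √24 = 2/√24 ≈ 0.41.

0.41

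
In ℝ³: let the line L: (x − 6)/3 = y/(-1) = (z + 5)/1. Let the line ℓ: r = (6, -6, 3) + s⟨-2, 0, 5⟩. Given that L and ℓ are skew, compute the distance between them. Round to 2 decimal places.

4.82

L has direction (3, -1, 1) through (6, 0, -5).
Common perpendicular direction n = (3, -1, 1) × (-2, 0, 5) = (-5, -17, -2).
With w = (6, -6, 3) − (6, 0, -5) = (0, -6, 8), w · n = 86.
Distance = |w · n| / |n| = |86| / √318 ≈ 4.82.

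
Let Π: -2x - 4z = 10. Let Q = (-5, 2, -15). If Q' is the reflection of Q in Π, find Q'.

(7, 2, 9)

λ = (n·Q − d)/|n|² = (70 − 10)/20 = 3.
Reflection = Q − 2λn = (-5, 2, -15) − 6·(-2, 0, -4) = (7, 2, 9).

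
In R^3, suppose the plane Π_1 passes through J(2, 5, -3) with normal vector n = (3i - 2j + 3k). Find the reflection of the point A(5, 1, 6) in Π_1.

(-7, 9, -6)

Π_1: n·r = n·J gives 3x - 2y + 3z = -13.
λ = (n·A − d)/|n|² = (31 − (-13))/22 = 2.
Reflection = A − 2λn = (5, 1, 6) − 4·(3, -2, 3) = (-7, 9, -6).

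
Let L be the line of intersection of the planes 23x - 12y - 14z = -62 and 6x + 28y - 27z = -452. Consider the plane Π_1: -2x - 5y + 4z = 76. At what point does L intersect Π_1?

(-2, -8, 8)

Direction of L: (23, -12, -14) × (6, 28, -27) = (716, 537, 716).
A point on L: solving the two plane equations with x = 2 gives (2, -5, 12).
Substitute r = (2, -5, 12) + t(716, 537, 716) into the plane: 69 + (-1253)t = 76, so t = -1/179.
Intersection: (2, -5, 12) + (-1/179)·(716, 537, 716) = (-2, -8, 8).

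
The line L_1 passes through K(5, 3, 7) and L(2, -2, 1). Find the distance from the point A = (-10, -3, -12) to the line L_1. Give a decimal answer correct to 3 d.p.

10.569

A direction vector for L_1 is L − K = (-3, -5, -6).
Taking (5, 3, 7) on L_1 with direction v = (-3, -5, -6): w = A − (5, 3, 7) = (-15, -6, -19), and w × v = (-59, -33, 57).
Distance = |w × v| / |v| = √7819 / √70 ≈ 10.569.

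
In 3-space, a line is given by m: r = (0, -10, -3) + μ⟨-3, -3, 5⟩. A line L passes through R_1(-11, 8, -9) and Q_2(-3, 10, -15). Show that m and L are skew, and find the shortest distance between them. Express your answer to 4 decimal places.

A direction vector for L is Q_2 − R_1 = (8, 2, -6).
Common perpendicular direction n = (-3, -3, 5) × (8, 2, -6) = (8, 22, 18).
With w = (-11, 8, -9) − (0, -10, -3) = (-11, 18, -6), w · n = 200.
Since n ≠ 0 the lines are not parallel, and w · n = 200 ≠ 0 so they do not intersect; hence they are skew.
Distance = |w · n| / |n| = |200| / √872 ≈ 6.7729.

6.7729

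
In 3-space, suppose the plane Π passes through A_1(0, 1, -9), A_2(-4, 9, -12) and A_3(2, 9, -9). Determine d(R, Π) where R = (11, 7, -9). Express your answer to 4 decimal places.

4.2222

A_1A_2 = (-4, 8, -3), A_1A_3 = (2, 8, 0); a normal to Π is A_1A_2 × A_1A_3 = (24, -6, -48).
Using A_1: Π has equation 24x - 6y - 48z = 426.
n·R − d = (24)·(11) + (-6)·(7) + (-48)·(-9) − 426 = 228; |n| = √2916.
Distance = |228| / √2916 = 228/√2916 ≈ 4.2222.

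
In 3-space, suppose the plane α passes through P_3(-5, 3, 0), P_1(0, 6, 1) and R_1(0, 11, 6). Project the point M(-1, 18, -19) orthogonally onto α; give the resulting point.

(5, 3, -4)

P_3P_1 = (5, 3, 1), P_3R_1 = (5, 8, 6); a normal to α is P_3P_1 × P_3R_1 = (10, -25, 25).
Using P_3: α has equation 10x - 25y + 25z = -125.
Foot = M − λn with λ = (n·M − d)/|n|² = (-935 − (-125))/1350 = -3/5.
Foot = (-1, 18, -19) − (-3/5)·(10, -25, 25) = (5, 3, -4).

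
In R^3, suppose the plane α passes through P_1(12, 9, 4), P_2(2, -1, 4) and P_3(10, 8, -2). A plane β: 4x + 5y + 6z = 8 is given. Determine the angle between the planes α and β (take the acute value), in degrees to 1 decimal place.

80.8

P_1P_2 = (-10, -10, 0), P_1P_3 = (-2, -1, -6); a normal to α is P_1P_2 × P_1P_3 = (60, -60, -10).
Using P_1: α has equation 60x - 60y - 10z = 140.
cos θ = |n₁·n₂| / (|n₁||n₂|) = |-120| / (√7300 · √77).
θ = arccos(0.16006) ≈ 80.8°.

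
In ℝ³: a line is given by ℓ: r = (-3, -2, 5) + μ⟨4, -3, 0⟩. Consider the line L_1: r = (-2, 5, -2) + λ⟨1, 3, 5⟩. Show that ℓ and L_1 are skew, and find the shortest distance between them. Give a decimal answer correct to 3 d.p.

Common perpendicular direction n = (4, -3, 0) × (1, 3, 5) = (-15, -20, 15).
With w = (-2, 5, -2) − (-3, -2, 5) = (1, 7, -7), w · n = -260.
Since n ≠ 0 the lines are not parallel, and w · n = -260 ≠ 0 so they do not intersect; hence they are skew.
Distance = |w · n| / |n| = |-260| / √850 ≈ 8.918.

8.918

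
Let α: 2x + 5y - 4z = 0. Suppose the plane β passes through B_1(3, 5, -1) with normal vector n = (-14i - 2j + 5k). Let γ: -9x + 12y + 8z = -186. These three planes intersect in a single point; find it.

(2, -8, -9)

β: n·r = n·B_1 gives -14x - 2y + 5z = -57.
Solving the 3×3 linear system 2x + 5y - 4z = 0, -14x - 2y + 5z = -57, -9x + 12y + 8z = -186 (e.g. by elimination or Cramer's rule, determinant = 927) gives (2, -8, -9).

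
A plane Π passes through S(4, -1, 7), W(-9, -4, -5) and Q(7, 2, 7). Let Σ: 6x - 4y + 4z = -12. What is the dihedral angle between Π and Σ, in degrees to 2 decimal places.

60.49

SW = (-13, -3, -12), SQ = (3, 3, 0); a normal to Π is SW × SQ = (36, -36, -30).
Using S: Π has equation 36x - 36y - 30z = -30.
cos θ = |n₁·n₂| / (|n₁||n₂|) = |240| / (√3492 · √68).
θ = arccos(0.49252) ≈ 60.49°.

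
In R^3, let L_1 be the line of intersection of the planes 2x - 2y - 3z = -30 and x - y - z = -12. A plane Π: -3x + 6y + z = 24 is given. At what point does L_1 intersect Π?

Direction of L_1: (2, -2, -3) × (1, -1, -1) = (-1, -1, 0).
A point on L_1: solving the two plane equations with x = -15 gives (-15, -9, 6).
Substitute r = (-15, -9, 6) + t(-1, -1, 0) into the plane: -3 + (-3)t = 24, so t = -9.
Intersection: (-15, -9, 6) + (-9)·(-1, -1, 0) = (-6, 0, 6).

(-6, 0, 6)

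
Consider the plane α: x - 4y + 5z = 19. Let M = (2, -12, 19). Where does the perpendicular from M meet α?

Foot = M − λn with λ = (n·M − d)/|n|² = (145 − 19)/42 = 3.
Foot = (2, -12, 19) − 3·(1, -4, 5) = (-1, 0, 4).

(-1, 0, 4)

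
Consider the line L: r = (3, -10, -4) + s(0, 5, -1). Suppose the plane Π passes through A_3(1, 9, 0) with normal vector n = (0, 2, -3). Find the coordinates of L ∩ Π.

Π: n·r = n·A_3 gives 2y - 3z = 18.
Substitute r = (3, -10, -4) + t(0, 5, -1) into the plane: -8 + 13t = 18, so t = 2.
Intersection: (3, -10, -4) + 2·(0, 5, -1) = (3, 0, -6).

(3, 0, -6)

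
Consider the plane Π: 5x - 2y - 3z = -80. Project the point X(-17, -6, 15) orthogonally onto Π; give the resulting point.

Foot = X − λn with λ = (n·X − d)/|n|² = (-118 − (-80))/38 = -1.
Foot = (-17, -6, 15) − (-1)·(5, -2, -3) = (-12, -8, 12).

(-12, -8, 12)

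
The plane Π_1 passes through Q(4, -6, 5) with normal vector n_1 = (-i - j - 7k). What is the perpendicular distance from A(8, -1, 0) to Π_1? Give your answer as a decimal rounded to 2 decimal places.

Π_1: n_1·r = n_1·Q gives -x - y - 7z = -33.
n·A − d = (-1)·(8) + (-1)·(-1) + (-7)·(0) − (-33) = 26; |n| = √51.
Distance = |26| / √51 = 26/√51 ≈ 3.64.

3.64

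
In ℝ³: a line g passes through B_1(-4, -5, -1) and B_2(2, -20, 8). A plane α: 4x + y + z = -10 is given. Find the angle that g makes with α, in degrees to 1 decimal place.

13.3

A direction vector for g is B_2 − B_1 = (6, -15, 9).
sin θ = |n·v| / (|n||v|) = |18| / (√18 · √342) = 0.22942.
θ ≈ 13.3°.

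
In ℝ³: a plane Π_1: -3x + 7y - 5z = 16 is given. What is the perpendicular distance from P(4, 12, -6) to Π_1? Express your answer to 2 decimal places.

n·P − d = (-3)·(4) + (7)·(12) + (-5)·(-6) − 16 = 86; |n| = √83.
Distance = |86| / √83 = 86/√83 ≈ 9.44.

9.44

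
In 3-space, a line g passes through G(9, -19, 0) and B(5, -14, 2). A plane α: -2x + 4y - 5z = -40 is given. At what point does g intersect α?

(-3, -4, 6)

A direction vector for g is B − G = (-4, 5, 2).
Substitute r = (9, -19, 0) + t(-4, 5, 2) into the plane: -94 + 18t = -40, so t = 3.
Intersection: (9, -19, 0) + 3·(-4, 5, 2) = (-3, -4, 6).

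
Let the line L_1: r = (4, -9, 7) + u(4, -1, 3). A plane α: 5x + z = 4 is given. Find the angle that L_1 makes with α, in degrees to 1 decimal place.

62.2

sin θ = |n·v| / (|n||v|) = |23| / (√26 · √26) = 0.88462.
θ ≈ 62.2°.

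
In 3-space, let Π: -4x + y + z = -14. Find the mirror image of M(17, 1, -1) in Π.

λ = (n·M − d)/|n|² = (-68 − (-14))/18 = -3.
Reflection = M − 2λn = (17, 1, -1) − (-6)·(-4, 1, 1) = (-7, 7, 5).

(-7, 7, 5)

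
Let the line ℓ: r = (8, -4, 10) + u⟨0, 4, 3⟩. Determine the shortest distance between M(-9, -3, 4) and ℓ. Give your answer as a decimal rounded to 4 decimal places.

17.8370

Taking (8, -4, 10) on ℓ with direction v = (0, 4, 3): w = M − (8, -4, 10) = (-17, 1, -6), and w × v = (27, 51, -68).
Distance = |w × v| / |v| = √7954 / √25 ≈ 17.8370.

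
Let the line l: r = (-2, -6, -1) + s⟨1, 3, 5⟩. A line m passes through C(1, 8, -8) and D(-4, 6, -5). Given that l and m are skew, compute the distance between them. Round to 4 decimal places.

11.7520

A direction vector for m is D − C = (-5, -2, 3).
Common perpendicular direction n = (1, 3, 5) × (-5, -2, 3) = (19, -28, 13).
With w = (1, 8, -8) − (-2, -6, -1) = (3, 14, -7), w · n = -426.
Distance = |w · n| / |n| = |-426| / √1314 ≈ 11.7520.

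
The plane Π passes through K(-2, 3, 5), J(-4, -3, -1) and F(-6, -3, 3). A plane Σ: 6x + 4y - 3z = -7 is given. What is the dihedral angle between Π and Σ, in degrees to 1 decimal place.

83.9

KJ = (-2, -6, -6), KF = (-4, -6, -2); a normal to Π is KJ × KF = (-24, 20, -12).
Using K: Π has equation -24x + 20y - 12z = 48.
cos θ = |n₁·n₂| / (|n₁||n₂|) = |-28| / (√1120 · √61).
θ = arccos(0.10712) ≈ 83.9°.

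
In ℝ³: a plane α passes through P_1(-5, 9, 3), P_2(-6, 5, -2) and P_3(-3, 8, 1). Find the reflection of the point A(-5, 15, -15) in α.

(1, -9, 3)

P_1P_2 = (-1, -4, -5), P_1P_3 = (2, -1, -2); a normal to α is P_1P_2 × P_1P_3 = (3, -12, 9).
Using P_1: α has equation 3x - 12y + 9z = -96.
λ = (n·A − d)/|n|² = (-330 − (-96))/234 = -1.
Reflection = A − 2λn = (-5, 15, -15) − (-2)·(3, -12, 9) = (1, -9, 3).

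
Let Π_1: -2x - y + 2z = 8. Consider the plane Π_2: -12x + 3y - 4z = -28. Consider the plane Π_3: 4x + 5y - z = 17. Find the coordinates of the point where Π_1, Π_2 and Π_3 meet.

(1, 4, 7)

Solving the 3×3 linear system -2x - y + 2z = 8, -12x + 3y - 4z = -28, 4x + 5y - z = 17 (e.g. by elimination or Cramer's rule, determinant = -150) gives (1, 4, 7).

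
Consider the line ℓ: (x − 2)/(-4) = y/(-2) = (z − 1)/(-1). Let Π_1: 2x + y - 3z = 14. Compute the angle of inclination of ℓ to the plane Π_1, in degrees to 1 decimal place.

24.1

ℓ has direction (-4, -2, -1) through (2, 0, 1).
sin θ = |n·v| / (|n||v|) = |-7| / (√14 · √21) = 0.40825.
θ ≈ 24.1°.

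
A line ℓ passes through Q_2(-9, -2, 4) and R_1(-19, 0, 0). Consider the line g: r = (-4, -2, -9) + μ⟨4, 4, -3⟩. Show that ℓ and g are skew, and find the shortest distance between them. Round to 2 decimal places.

10.03

A direction vector for ℓ is R_1 − Q_2 = (-10, 2, -4).
Common perpendicular direction n = (-10, 2, -4) × (4, 4, -3) = (10, -46, -48).
With w = (-4, -2, -9) − (-9, -2, 4) = (5, 0, -13), w · n = 674.
Since n ≠ 0 the lines are not parallel, and w · n = 674 ≠ 0 so they do not intersect; hence they are skew.
Distance = |w · n| / |n| = |674| / √4520 ≈ 10.03.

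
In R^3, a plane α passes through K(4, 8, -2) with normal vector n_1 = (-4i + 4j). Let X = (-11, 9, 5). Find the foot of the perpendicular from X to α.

(-3, 1, 5)

α: n_1·r = n_1·K gives -4x + 4y = 16.
Foot = X − λn with λ = (n·X − d)/|n|² = (80 − 16)/32 = 2.
Foot = (-11, 9, 5) − 2·(-4, 4, 0) = (-3, 1, 5).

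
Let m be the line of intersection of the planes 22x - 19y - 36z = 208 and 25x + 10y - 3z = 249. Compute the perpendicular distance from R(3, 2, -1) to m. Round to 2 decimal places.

Direction of m: (22, -19, -36) × (25, 10, -3) = (417, -834, 695).
A point on m: solving the two plane equations with x = 8 gives (8, 4, -3).
Taking (8, 4, -3) on m with direction v = (417, -834, 695): w = R − (8, 4, -3) = (-5, -2, 2), and w × v = (278, 4309, 5004).
Distance = |w × v| / |v| = √43684781 / √1352470 ≈ 5.68.

5.68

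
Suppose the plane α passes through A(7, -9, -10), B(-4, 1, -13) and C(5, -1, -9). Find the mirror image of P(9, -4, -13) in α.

AB = (-11, 10, -3), AC = (-2, 8, 1); a normal to α is AB × AC = (34, 17, -68).
Using A: α has equation 34x + 17y - 68z = 765.
λ = (n·P − d)/|n|² = (1122 − 765)/6069 = 1/17.
Reflection = P − 2λn = (9, -4, -13) − (2/17)·(34, 17, -68) = (5, -6, -5).

(5, -6, -5)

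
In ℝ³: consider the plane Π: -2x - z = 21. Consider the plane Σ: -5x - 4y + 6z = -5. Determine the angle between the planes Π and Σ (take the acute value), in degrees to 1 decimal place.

78.2

cos θ = |n₁·n₂| / (|n₁||n₂|) = |4| / (√5 · √77).
θ = arccos(0.20386) ≈ 78.2°.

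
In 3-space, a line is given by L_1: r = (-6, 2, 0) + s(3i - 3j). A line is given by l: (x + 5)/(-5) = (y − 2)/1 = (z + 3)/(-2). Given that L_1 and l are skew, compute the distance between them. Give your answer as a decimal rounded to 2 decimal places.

2.86

l has direction (-5, 1, -2) through (-5, 2, -3).
Common perpendicular direction n = (3, -3, 0) × (-5, 1, -2) = (6, 6, -12).
With w = (-5, 2, -3) − (-6, 2, 0) = (1, 0, -3), w · n = 42.
Distance = |w · n| / |n| = |42| / √216 ≈ 2.86.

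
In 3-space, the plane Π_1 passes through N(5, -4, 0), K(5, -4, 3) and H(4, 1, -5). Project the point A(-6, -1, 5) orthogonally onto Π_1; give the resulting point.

(4, 1, 5)

NK = (0, 0, 3), NH = (-1, 5, -5); a normal to Π_1 is NK × NH = (-15, -3, 0).
Using N: Π_1 has equation -15x - 3y = -63.
Foot = A − λn with λ = (n·A − d)/|n|² = (93 − (-63))/234 = 2/3.
Foot = (-6, -1, 5) − (2/3)·(-15, -3, 0) = (4, 1, 5).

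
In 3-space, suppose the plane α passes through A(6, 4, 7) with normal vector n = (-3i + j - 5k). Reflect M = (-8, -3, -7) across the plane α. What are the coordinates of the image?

(10, -9, 23)

α: n·r = n·A gives -3x + y - 5z = -49.
λ = (n·M − d)/|n|² = (56 − (-49))/35 = 3.
Reflection = M − 2λn = (-8, -3, -7) − 6·(-3, 1, -5) = (10, -9, 23).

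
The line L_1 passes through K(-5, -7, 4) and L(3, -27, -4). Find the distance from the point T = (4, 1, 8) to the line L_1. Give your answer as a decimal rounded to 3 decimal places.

11.564

A direction vector for L_1 is L − K = (8, -20, -8).
Taking (-5, -7, 4) on L_1 with direction v = (8, -20, -8): w = T − (-5, -7, 4) = (9, 8, 4), and w × v = (16, 104, -244).
Distance = |w × v| / |v| = √70608 / √528 ≈ 11.564.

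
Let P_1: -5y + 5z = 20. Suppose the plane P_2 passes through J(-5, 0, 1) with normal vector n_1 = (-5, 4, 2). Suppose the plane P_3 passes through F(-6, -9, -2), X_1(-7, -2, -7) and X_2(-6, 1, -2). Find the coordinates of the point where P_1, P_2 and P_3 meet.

P_2: n_1·r = n_1·J gives -5x + 4y + 2z = 27.
FX_1 = (-1, 7, -5), FX_2 = (0, 10, 0); a normal to P_3 is FX_1 × FX_2 = (50, 0, -10).
Using F: P_3 has equation 50x - 10z = -280.
Solving the 3×3 linear system -5y + 5z = 20, -5x + 4y + 2z = 27, 50x - 10z = -280 (e.g. by elimination or Cramer's rule, determinant = -1250) gives (-5, -1, 3).

(-5, -1, 3)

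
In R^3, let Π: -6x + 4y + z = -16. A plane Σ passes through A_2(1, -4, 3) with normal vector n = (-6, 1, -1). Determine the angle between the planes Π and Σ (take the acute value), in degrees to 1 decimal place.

Σ: n·r = n·A_2 gives -6x + y - z = -13.
cos θ = |n₁·n₂| / (|n₁||n₂|) = |39| / (√53 · √38).
θ = arccos(0.86903) ≈ 29.7°.

29.7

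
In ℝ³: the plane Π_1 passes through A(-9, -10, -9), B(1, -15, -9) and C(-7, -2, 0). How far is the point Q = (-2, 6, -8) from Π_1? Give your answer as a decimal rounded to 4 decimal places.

12.3333

AB = (10, -5, 0), AC = (2, 8, 9); a normal to Π_1 is AB × AC = (-45, -90, 90).
Using A: Π_1 has equation -45x - 90y + 90z = 495.
n·Q − d = (-45)·(-2) + (-90)·(6) + (90)·(-8) − 495 = -1665; |n| = √18225.
Distance = |-1665| / √18225 = 1665/√18225 ≈ 12.3333.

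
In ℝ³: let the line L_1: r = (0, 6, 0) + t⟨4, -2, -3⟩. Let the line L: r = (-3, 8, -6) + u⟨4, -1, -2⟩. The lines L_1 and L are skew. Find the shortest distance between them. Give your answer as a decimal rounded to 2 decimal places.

Common perpendicular direction n = (4, -2, -3) × (4, -1, -2) = (1, -4, 4).
With w = (-3, 8, -6) − (0, 6, 0) = (-3, 2, -6), w · n = -35.
Distance = |w · n| / |n| = |-35| / √33 ≈ 6.09.

6.09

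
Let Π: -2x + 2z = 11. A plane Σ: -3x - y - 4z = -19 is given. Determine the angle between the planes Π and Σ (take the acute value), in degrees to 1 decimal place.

82.0

cos θ = |n₁·n₂| / (|n₁||n₂|) = |-2| / (√8 · √26).
θ = arccos(0.13868) ≈ 82.0°.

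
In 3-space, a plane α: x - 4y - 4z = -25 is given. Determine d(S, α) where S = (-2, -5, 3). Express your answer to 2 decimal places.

5.40

n·S − d = (1)·(-2) + (-4)·(-5) + (-4)·(3) − (-25) = 31; |n| = √33.
Distance = |31| / √33 = 31/√33 ≈ 5.40.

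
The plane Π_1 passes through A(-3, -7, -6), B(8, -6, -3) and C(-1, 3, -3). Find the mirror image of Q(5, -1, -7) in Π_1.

(3, -3, 1)

AB = (11, 1, 3), AC = (2, 10, 3); a normal to Π_1 is AB × AC = (-27, -27, 108).
Using A: Π_1 has equation -27x - 27y + 108z = -378.
λ = (n·Q − d)/|n|² = (-864 − (-378))/13122 = -1/27.
Reflection = Q − 2λn = (5, -1, -7) − (-2/27)·(-27, -27, 108) = (3, -3, 1).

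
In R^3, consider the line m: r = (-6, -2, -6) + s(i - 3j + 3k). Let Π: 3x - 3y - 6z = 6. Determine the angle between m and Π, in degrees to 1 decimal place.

10.8

sin θ = |n·v| / (|n||v|) = |-6| / (√54 · √19) = 0.18732.
θ ≈ 10.8°.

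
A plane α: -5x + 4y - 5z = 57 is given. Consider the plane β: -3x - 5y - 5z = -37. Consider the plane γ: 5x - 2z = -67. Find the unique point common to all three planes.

(-11, 8, 6)

Solving the 3×3 linear system -5x + 4y - 5z = 57, -3x - 5y - 5z = -37, 5x - 2z = -67 (e.g. by elimination or Cramer's rule, determinant = -299) gives (-11, 8, 6).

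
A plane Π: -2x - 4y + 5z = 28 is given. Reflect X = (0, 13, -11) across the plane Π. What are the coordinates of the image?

(-12, -11, 19)

λ = (n·X − d)/|n|² = (-107 − 28)/45 = -3.
Reflection = X − 2λn = (0, 13, -11) − (-6)·(-2, -4, 5) = (-12, -11, 19).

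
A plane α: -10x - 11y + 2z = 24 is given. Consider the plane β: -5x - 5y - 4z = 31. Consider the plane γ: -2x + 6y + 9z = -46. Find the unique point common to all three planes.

(-1, -2, -4)

Solving the 3×3 linear system -10x - 11y + 2z = 24, -5x - 5y - 4z = 31, -2x + 6y + 9z = -46 (e.g. by elimination or Cramer's rule, determinant = -453) gives (-1, -2, -4).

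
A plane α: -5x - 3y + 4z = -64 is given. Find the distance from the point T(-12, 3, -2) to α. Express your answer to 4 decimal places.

15.1321

n·T − d = (-5)·(-12) + (-3)·(3) + (4)·(-2) − (-64) = 107; |n| = √50.
Distance = |107| / √50 = 107/√50 ≈ 15.1321.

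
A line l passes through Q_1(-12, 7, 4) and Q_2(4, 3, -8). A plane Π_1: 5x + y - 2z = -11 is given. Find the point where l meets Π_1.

A direction vector for l is Q_2 − Q_1 = (16, -4, -12).
Substitute r = (-12, 7, 4) + t(16, -4, -12) into the plane: -61 + 100t = -11, so t = 1/2.
Intersection: (-12, 7, 4) + (1/2)·(16, -4, -12) = (-4, 5, -2).

(-4, 5, -2)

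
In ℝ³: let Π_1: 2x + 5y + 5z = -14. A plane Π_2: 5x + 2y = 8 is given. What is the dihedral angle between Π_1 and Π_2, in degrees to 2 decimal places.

cos θ = |n₁·n₂| / (|n₁||n₂|) = |20| / (√54 · √29).
θ = arccos(0.50540) ≈ 59.64°.

59.64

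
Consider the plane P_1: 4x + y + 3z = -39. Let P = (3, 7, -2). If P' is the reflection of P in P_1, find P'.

λ = (n·P − d)/|n|² = (13 − (-39))/26 = 2.
Reflection = P − 2λn = (3, 7, -2) − 4·(4, 1, 3) = (-13, 3, -14).

(-13, 3, -14)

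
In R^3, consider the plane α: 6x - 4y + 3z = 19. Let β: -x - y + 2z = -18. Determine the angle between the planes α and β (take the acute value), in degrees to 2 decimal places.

77.93

cos θ = |n₁·n₂| / (|n₁||n₂|) = |4| / (√61 · √6).
θ = arccos(0.20908) ≈ 77.93°.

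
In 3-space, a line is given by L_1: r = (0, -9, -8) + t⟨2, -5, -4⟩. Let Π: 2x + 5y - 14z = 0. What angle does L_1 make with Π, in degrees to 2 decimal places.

sin θ = |n·v| / (|n||v|) = |35| / (√225 · √45) = 0.34783.
θ ≈ 20.35°.

20.35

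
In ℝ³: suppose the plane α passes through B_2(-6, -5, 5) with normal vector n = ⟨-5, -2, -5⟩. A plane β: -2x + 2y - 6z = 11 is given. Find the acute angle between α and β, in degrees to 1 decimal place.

α: n·r = n·B_2 gives -5x - 2y - 5z = 15.
cos θ = |n₁·n₂| / (|n₁||n₂|) = |36| / (√54 · √44).
θ = arccos(0.73855) ≈ 42.4°.

42.4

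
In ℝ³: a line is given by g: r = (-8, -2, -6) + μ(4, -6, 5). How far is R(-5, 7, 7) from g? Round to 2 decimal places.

Taking (-8, -2, -6) on g with direction v = (4, -6, 5): w = R − (-8, -2, -6) = (3, 9, 13), and w × v = (123, 37, -54).
Distance = |w × v| / |v| = √19414 / √77 ≈ 15.88.

15.88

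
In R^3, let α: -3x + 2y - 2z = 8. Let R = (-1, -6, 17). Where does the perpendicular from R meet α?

(-10, 0, 11)

Foot = R − λn with λ = (n·R − d)/|n|² = (-43 − 8)/17 = -3.
Foot = (-1, -6, 17) − (-3)·(-3, 2, -2) = (-10, 0, 11).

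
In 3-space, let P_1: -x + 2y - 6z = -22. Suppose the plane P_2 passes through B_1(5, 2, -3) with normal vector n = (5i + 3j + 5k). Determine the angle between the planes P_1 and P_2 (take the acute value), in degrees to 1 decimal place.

P_2: n·r = n·B_1 gives 5x + 3y + 5z = 16.
cos θ = |n₁·n₂| / (|n₁||n₂|) = |-29| / (√41 · √59).
θ = arccos(0.58963) ≈ 53.9°.

53.9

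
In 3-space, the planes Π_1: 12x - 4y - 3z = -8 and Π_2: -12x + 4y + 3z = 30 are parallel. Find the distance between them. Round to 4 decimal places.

1.6923

Rescale Π_2 by 1/(-1): 12x - 4y - 3z = -30. Then distance = |-8 − (-30)| / √169 ≈ 1.6923.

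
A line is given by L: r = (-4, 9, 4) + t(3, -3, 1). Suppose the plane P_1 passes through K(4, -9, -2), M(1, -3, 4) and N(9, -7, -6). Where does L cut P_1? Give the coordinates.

(2, 3, 6)

KM = (-3, 6, 6), KN = (5, 2, -4); a normal to P_1 is KM × KN = (-36, 18, -36).
Using K: P_1 has equation -36x + 18y - 36z = -234.
Substitute r = (-4, 9, 4) + t(3, -3, 1) into the plane: 162 + (-198)t = -234, so t = 2.
Intersection: (-4, 9, 4) + 2·(3, -3, 1) = (2, 3, 6).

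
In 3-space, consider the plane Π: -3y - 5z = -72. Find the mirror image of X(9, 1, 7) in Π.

λ = (n·X − d)/|n|² = (-38 − (-72))/34 = 1.
Reflection = X − 2λn = (9, 1, 7) − 2·(0, -3, -5) = (9, 7, 17).

(9, 7, 17)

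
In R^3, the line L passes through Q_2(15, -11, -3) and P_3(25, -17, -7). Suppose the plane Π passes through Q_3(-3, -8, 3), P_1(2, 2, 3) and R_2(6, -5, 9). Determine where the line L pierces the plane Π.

(0, -2, 3)

A direction vector for L is P_3 − Q_2 = (10, -6, -4).
Q_3P_1 = (5, 10, 0), Q_3R_2 = (9, 3, 6); a normal to Π is Q_3P_1 × Q_3R_2 = (60, -30, -75).
Using Q_3: Π has equation 60x - 30y - 75z = -165.
Substitute r = (15, -11, -3) + t(10, -6, -4) into the plane: 1455 + 1080t = -165, so t = -3/2.
Intersection: (15, -11, -3) + (-3/2)·(10, -6, -4) = (0, -2, 3).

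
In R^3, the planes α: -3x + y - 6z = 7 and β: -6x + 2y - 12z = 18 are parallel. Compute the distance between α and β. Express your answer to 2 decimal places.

Rescale β by 1/2: -3x + y - 6z = 9. Then distance = |7 − 9| / √46 ≈ 0.29.

0.29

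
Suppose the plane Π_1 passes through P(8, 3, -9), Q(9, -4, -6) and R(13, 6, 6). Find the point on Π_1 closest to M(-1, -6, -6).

PQ = (1, -7, 3), PR = (5, 3, 15); a normal to Π_1 is PQ × PR = (-114, 0, 38).
Using P: Π_1 has equation -114x + 38z = -1254.
Foot = M − λn with λ = (n·M − d)/|n|² = (-114 − (-1254))/14440 = 3/38.
Foot = (-1, -6, -6) − (3/38)·(-114, 0, 38) = (8, -6, -9).

(8, -6, -9)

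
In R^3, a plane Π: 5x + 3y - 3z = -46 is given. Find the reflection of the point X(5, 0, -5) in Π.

λ = (n·X − d)/|n|² = (40 − (-46))/43 = 2.
Reflection = X − 2λn = (5, 0, -5) − 4·(5, 3, -3) = (-15, -12, 7).

(-15, -12, 7)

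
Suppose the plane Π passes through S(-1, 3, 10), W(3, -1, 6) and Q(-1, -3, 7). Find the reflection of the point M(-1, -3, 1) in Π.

SW = (4, -4, -4), SQ = (0, -6, -3); a normal to Π is SW × SQ = (-12, 12, -24).
Using S: Π has equation -12x + 12y - 24z = -192.
λ = (n·M − d)/|n|² = (-48 − (-192))/864 = 1/6.
Reflection = M − 2λn = (-1, -3, 1) − (1/3)·(-12, 12, -24) = (3, -7, 9).

(3, -7, 9)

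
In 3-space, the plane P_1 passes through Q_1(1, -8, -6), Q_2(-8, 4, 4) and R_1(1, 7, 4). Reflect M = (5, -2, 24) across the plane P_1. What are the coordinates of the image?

Q_1Q_2 = (-9, 12, 10), Q_1R_1 = (0, 15, 10); a normal to P_1 is Q_1Q_2 × Q_1R_1 = (-30, 90, -135).
Using Q_1: P_1 has equation -30x + 90y - 135z = 60.
λ = (n·M − d)/|n|² = (-3570 − 60)/27225 = -2/15.
Reflection = M − 2λn = (5, -2, 24) − (-4/15)·(-30, 90, -135) = (-3, 22, -12).

(-3, 22, -12)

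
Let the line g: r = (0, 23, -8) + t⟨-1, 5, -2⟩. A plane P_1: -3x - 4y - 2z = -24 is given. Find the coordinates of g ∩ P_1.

Substitute r = (0, 23, -8) + t(-1, 5, -2) into the plane: -76 + (-13)t = -24, so t = -4.
Intersection: (0, 23, -8) + (-4)·(-1, 5, -2) = (4, 3, 0).

(4, 3, 0)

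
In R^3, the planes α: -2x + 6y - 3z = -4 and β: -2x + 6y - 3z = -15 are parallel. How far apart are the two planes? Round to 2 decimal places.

Same normal n = (-2, 6, -3) with |n| = √49; distance = |-4 − (-15)| / |n| = 11/√49 ≈ 1.57.

1.57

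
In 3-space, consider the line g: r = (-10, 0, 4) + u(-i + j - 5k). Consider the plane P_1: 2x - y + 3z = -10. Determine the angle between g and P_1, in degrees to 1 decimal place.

sin θ = |n·v| / (|n||v|) = |-18| / (√14 · √27) = 0.92582.
θ ≈ 67.8°.

67.8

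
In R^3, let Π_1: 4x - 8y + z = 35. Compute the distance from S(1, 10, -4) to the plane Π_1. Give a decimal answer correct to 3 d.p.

12.778

n·S − d = (4)·(1) + (-8)·(10) + (1)·(-4) − 35 = -115; |n| = √81.
Distance = |-115| / √81 = 115/√81 ≈ 12.778.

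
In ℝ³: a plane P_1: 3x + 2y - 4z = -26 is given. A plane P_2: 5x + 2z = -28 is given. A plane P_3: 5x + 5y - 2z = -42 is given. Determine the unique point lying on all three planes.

(-6, -2, 1)

Solving the 3×3 linear system 3x + 2y - 4z = -26, 5x + 2z = -28, 5x + 5y - 2z = -42 (e.g. by elimination or Cramer's rule, determinant = -90) gives (-6, -2, 1).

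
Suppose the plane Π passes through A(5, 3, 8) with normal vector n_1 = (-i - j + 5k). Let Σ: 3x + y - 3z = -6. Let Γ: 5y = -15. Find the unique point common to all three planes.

Π: n_1·r = n_1·A gives -x - y + 5z = 32.
Solving the 3×3 linear system -x - y + 5z = 32, 3x + y - 3z = -6, 5y = -15 (e.g. by elimination or Cramer's rule, determinant = 60) gives (6, -3, 7).

(6, -3, 7)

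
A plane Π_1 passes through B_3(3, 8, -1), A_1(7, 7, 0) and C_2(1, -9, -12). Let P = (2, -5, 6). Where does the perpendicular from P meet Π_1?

B_3A_1 = (4, -1, 1), B_3C_2 = (-2, -17, -11); a normal to Π_1 is B_3A_1 × B_3C_2 = (28, 42, -70).
Using B_3: Π_1 has equation 28x + 42y - 70z = 490.
Foot = P − λn with λ = (n·P − d)/|n|² = (-574 − 490)/7448 = -1/7.
Foot = (2, -5, 6) − (-1/7)·(28, 42, -70) = (6, 1, -4).

(6, 1, -4)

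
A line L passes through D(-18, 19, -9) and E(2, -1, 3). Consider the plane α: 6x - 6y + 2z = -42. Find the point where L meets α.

(-3, 4, 0)

A direction vector for L is E − D = (20, -20, 12).
Substitute r = (-18, 19, -9) + t(20, -20, 12) into the plane: -240 + 264t = -42, so t = 3/4.
Intersection: (-18, 19, -9) + (3/4)·(20, -20, 12) = (-3, 4, 0).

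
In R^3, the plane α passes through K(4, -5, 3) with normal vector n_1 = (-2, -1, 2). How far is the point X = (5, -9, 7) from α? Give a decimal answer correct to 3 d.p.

3.333

α: n_1·r = n_1·K gives -2x - y + 2z = 3.
n·X − d = (-2)·(5) + (-1)·(-9) + (2)·(7) − 3 = 10; |n| = √9.
Distance = |10| / √9 = 10/√9 ≈ 3.333.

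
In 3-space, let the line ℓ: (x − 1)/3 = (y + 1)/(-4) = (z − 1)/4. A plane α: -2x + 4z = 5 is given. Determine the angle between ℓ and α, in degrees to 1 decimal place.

20.4

ℓ has direction (3, -4, 4) through (1, -1, 1).
sin θ = |n·v| / (|n||v|) = |10| / (√20 · √41) = 0.34922.
θ ≈ 20.4°.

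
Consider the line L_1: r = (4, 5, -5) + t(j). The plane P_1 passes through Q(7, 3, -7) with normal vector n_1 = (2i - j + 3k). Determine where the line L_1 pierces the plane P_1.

P_1: n_1·r = n_1·Q gives 2x - y + 3z = -10.
Substitute r = (4, 5, -5) + t(0, 1, 0) into the plane: -12 + (-1)t = -10, so t = -2.
Intersection: (4, 5, -5) + (-2)·(0, 1, 0) = (4, 3, -5).

(4, 3, -5)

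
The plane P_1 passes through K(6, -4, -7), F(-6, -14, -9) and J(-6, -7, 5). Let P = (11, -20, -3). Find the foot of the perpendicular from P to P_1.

KF = (-12, -10, -2), KJ = (-12, -3, 12); a normal to P_1 is KF × KJ = (-126, 168, -84).
Using K: P_1 has equation -126x + 168y - 84z = -840.
Foot = P − λn with λ = (n·P − d)/|n|² = (-4494 − (-840))/51156 = -1/14.
Foot = (11, -20, -3) − (-1/14)·(-126, 168, -84) = (2, -8, -9).

(2, -8, -9)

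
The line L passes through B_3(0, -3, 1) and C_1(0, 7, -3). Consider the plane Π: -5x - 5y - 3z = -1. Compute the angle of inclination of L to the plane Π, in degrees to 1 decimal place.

27.3

A direction vector for L is C_1 − B_3 = (0, 10, -4).
sin θ = |n·v| / (|n||v|) = |-38| / (√59 · √116) = 0.45933.
θ ≈ 27.3°.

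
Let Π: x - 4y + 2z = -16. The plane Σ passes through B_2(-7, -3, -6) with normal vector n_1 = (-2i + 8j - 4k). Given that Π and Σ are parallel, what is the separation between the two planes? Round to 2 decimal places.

1.96

Σ: n_1·r = n_1·B_2 gives -2x + 8y - 4z = 14.
Rescale Σ by 1/(-2): x - 4y + 2z = -7. Then distance = |-16 − (-7)| / √21 ≈ 1.96.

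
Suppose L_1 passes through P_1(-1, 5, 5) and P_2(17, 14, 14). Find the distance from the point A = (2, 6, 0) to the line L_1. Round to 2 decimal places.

A direction vector for L_1 is P_2 − P_1 = (18, 9, 9).
Taking (-1, 5, 5) on L_1 with direction v = (18, 9, 9): w = A − (-1, 5, 5) = (3, 1, -5), and w × v = (54, -117, 9).
Distance = |w × v| / |v| = √16686 / √486 ≈ 5.86.

5.86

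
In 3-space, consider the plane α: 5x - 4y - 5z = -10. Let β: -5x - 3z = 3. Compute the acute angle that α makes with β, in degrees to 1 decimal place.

cos θ = |n₁·n₂| / (|n₁||n₂|) = |-10| / (√66 · √34).
θ = arccos(0.21110) ≈ 77.8°.

77.8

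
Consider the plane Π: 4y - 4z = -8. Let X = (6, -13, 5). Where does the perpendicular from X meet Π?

Foot = X − λn with λ = (n·X − d)/|n|² = (-72 − (-8))/32 = -2.
Foot = (6, -13, 5) − (-2)·(0, 4, -4) = (6, -5, -3).

(6, -5, -3)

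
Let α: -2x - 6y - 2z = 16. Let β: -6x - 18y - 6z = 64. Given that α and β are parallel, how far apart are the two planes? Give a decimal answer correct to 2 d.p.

0.80

Rescale β by 1/3: -2x - 6y - 2z = 64/3. Then distance = |16 − (64/3)| / √44 ≈ 0.80.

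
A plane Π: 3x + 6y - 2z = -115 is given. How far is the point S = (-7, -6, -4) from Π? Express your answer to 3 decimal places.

9.429

n·S − d = (3)·(-7) + (6)·(-6) + (-2)·(-4) − (-115) = 66; |n| = √49.
Distance = |66| / √49 = 66/√49 ≈ 9.429.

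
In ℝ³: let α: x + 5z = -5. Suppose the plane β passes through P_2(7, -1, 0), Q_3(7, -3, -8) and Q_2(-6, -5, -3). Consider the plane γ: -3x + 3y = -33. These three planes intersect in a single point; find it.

(10, -1, -3)

P_2Q_3 = (0, -2, -8), P_2Q_2 = (-13, -4, -3); a normal to β is P_2Q_3 × P_2Q_2 = (-26, 104, -26).
Using P_2: β has equation -26x + 104y - 26z = -286.
Solving the 3×3 linear system x + 5z = -5, -26x + 104y - 26z = -286, -3x + 3y = -33 (e.g. by elimination or Cramer's rule, determinant = 1248) gives (10, -1, -3).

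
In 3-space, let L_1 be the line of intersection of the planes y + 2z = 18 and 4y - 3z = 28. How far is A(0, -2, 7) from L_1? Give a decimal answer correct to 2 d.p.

12.37

Direction of L_1: (0, 1, 2) × (0, 4, -3) = (-11, 0, 0).
A point on L_1: solving the two plane equations with x = 7 gives (7, 10, 4).
Taking (7, 10, 4) on L_1 with direction v = (-11, 0, 0): w = A − (7, 10, 4) = (-7, -12, 3), and w × v = (0, -33, -132).
Distance = |w × v| / |v| = √18513 / √121 ≈ 12.37.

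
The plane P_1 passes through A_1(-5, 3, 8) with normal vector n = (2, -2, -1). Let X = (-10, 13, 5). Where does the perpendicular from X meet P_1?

P_1: n·r = n·A_1 gives 2x - 2y - z = -24.
Foot = X − λn with λ = (n·X − d)/|n|² = (-51 − (-24))/9 = -3.
Foot = (-10, 13, 5) − (-3)·(2, -2, -1) = (-4, 7, 2).

(-4, 7, 2)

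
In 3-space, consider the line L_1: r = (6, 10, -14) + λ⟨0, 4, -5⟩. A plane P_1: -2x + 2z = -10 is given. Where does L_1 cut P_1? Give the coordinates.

(6, -2, 1)

Substitute r = (6, 10, -14) + t(0, 4, -5) into the plane: -40 + (-10)t = -10, so t = -3.
Intersection: (6, 10, -14) + (-3)·(0, 4, -5) = (6, -2, 1).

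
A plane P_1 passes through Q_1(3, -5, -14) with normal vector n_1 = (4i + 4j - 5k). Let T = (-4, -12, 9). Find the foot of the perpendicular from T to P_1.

P_1: n_1·r = n_1·Q_1 gives 4x + 4y - 5z = 62.
Foot = T − λn with λ = (n·T − d)/|n|² = (-109 − 62)/57 = -3.
Foot = (-4, -12, 9) − (-3)·(4, 4, -5) = (8, 0, -6).

(8, 0, -6)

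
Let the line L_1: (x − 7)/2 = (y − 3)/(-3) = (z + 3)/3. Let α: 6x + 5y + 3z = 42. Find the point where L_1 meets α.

L_1 has direction (2, -3, 3) through (7, 3, -3).
Substitute r = (7, 3, -3) + t(2, -3, 3) into the plane: 48 + 6t = 42, so t = -1.
Intersection: (7, 3, -3) + (-1)·(2, -3, 3) = (5, 6, -6).

(5, 6, -6)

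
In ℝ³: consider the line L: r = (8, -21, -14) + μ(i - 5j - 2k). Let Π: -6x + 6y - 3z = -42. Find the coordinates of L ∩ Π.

Substitute r = (8, -21, -14) + t(1, -5, -2) into the plane: -132 + (-30)t = -42, so t = -3.
Intersection: (8, -21, -14) + (-3)·(1, -5, -2) = (5, -6, -8).

(5, -6, -8)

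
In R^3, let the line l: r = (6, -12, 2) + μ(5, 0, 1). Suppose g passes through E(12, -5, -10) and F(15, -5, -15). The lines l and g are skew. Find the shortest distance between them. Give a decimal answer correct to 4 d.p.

A direction vector for g is F − E = (3, 0, -5).
Common perpendicular direction n = (5, 0, 1) × (3, 0, -5) = (0, 28, 0).
With w = (12, -5, -10) − (6, -12, 2) = (6, 7, -12), w · n = 196.
Distance = |w · n| / |n| = |196| / √784 ≈ 7.0000.

7.0000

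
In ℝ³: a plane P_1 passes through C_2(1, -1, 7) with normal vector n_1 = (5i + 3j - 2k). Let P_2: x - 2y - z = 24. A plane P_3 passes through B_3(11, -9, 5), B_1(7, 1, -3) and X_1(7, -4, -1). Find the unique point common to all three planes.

(1, -9, -5)

P_1: n_1·r = n_1·C_2 gives 5x + 3y - 2z = -12.
B_3B_1 = (-4, 10, -8), B_3X_1 = (-4, 5, -6); a normal to P_3 is B_3B_1 × B_3X_1 = (-20, 8, 20).
Using B_3: P_3 has equation -20x + 8y + 20z = -192.
Solving the 3×3 linear system 5x + 3y - 2z = -12, x - 2y - z = 24, -20x + 8y + 20z = -192 (e.g. by elimination or Cramer's rule, determinant = -96) gives (1, -9, -5).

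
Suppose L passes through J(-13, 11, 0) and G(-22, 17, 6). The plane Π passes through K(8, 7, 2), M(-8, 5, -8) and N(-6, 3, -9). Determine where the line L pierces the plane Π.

(-4, 5, -6)

A direction vector for L is G − J = (-9, 6, 6).
KM = (-16, -2, -10), KN = (-14, -4, -11); a normal to Π is KM × KN = (-18, -36, 36).
Using K: Π has equation -18x - 36y + 36z = -324.
Substitute r = (-13, 11, 0) + t(-9, 6, 6) into the plane: -162 + 162t = -324, so t = -1.
Intersection: (-13, 11, 0) + (-1)·(-9, 6, 6) = (-4, 5, -6).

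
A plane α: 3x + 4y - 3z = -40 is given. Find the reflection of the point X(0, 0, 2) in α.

(-6, -8, 8)

λ = (n·X − d)/|n|² = (-6 − (-40))/34 = 1.
Reflection = X − 2λn = (0, 0, 2) − 2·(3, 4, -3) = (-6, -8, 8).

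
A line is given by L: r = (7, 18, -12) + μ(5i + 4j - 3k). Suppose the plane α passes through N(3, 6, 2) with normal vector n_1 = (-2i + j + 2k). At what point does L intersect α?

α: n_1·r = n_1·N gives -2x + y + 2z = 4.
Substitute r = (7, 18, -12) + t(5, 4, -3) into the plane: -20 + (-12)t = 4, so t = -2.
Intersection: (7, 18, -12) + (-2)·(5, 4, -3) = (-3, 10, -6).

(-3, 10, -6)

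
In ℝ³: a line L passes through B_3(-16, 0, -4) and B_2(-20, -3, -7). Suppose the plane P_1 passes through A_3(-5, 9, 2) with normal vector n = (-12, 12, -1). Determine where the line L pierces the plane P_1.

(-8, 6, 2)

A direction vector for L is B_2 − B_3 = (-4, -3, -3).
P_1: n·r = n·A_3 gives -12x + 12y - z = 166.
Substitute r = (-16, 0, -4) + t(-4, -3, -3) into the plane: 196 + 15t = 166, so t = -2.
Intersection: (-16, 0, -4) + (-2)·(-4, -3, -3) = (-8, 6, 2).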